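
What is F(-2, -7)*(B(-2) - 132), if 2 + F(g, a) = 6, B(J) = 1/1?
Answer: -524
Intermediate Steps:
B(J) = 1
F(g, a) = 4 (F(g, a) = -2 + 6 = 4)
F(-2, -7)*(B(-2) - 132) = 4*(1 - 132) = 4*(-131) = -524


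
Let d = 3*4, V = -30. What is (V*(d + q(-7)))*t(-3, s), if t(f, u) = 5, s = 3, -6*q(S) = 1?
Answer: -1775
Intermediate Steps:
q(S) = -⅙ (q(S) = -⅙*1 = -⅙)
d = 12
(V*(d + q(-7)))*t(-3, s) = -30*(12 - ⅙)*5 = -30*71/6*5 = -355*5 = -1775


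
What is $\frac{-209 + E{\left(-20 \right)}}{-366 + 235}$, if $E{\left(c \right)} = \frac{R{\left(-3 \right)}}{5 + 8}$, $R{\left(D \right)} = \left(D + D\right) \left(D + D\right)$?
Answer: $\frac{2681}{1703} \approx 1.5743$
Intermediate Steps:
$R{\left(D \right)} = 4 D^{2}$ ($R{\left(D \right)} = 2 D 2 D = 4 D^{2}$)
$E{\left(c \right)} = \frac{36}{13}$ ($E{\left(c \right)} = \frac{4 \left(-3\right)^{2}}{5 + 8} = \frac{4 \cdot 9}{13} = 36 \cdot \frac{1}{13} = \frac{36}{13}$)
$\frac{-209 + E{\left(-20 \right)}}{-366 + 235} = \frac{-209 + \frac{36}{13}}{-366 + 235} = - \frac{2681}{13 \left(-131\right)} = \left(- \frac{2681}{13}\right) \left(- \frac{1}{131}\right) = \frac{2681}{1703}$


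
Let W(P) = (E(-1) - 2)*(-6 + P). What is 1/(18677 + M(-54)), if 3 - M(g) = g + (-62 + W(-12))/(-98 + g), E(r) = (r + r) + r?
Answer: 38/711899 ≈ 5.3378e-5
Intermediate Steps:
E(r) = 3*r (E(r) = 2*r + r = 3*r)
W(P) = 30 - 5*P (W(P) = (3*(-1) - 2)*(-6 + P) = (-3 - 2)*(-6 + P) = -5*(-6 + P) = 30 - 5*P)
M(g) = 3 - g - 28/(-98 + g) (M(g) = 3 - (g + (-62 + (30 - 5*(-12)))/(-98 + g)) = 3 - (g + (-62 + (30 + 60))/(-98 + g)) = 3 - (g + (-62 + 90)/(-98 + g)) = 3 - (g + 28/(-98 + g)) = 3 + (-g - 28/(-98 + g)) = 3 - g - 28/(-98 + g))
1/(18677 + M(-54)) = 1/(18677 + (-322 - 1*(-54)² + 101*(-54))/(-98 - 54)) = 1/(18677 + (-322 - 1*2916 - 5454)/(-152)) = 1/(18677 - (-322 - 2916 - 5454)/152) = 1/(18677 - 1/152*(-8692)) = 1/(18677 + 2173/38) = 1/(711899/38) = 38/711899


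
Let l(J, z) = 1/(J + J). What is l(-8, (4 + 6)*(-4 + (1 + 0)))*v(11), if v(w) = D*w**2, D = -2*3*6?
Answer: 1089/4 ≈ 272.25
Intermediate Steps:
D = -36 (D = -6*6 = -36)
v(w) = -36*w**2
l(J, z) = 1/(2*J)
l(-8, (4 + 6)*(-4 + (1 + 0)))*v(11) = ((1/2)/(-8))*(-36*11**2) = ((1/2)*(-1/8))*(-36*121) = -1/16*(-4356) = 1089/4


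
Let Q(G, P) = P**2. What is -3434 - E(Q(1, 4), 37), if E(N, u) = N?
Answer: -3450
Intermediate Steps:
-3434 - E(Q(1, 4), 37) = -3434 - 1*4**2 = -3434 - 1*16 = -3434 - 16 = -3450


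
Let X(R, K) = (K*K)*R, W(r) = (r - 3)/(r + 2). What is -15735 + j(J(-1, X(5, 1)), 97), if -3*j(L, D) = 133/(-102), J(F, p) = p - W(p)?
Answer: -4814777/306 ≈ -15735.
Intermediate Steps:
W(r) = (-3 + r)/(2 + r)
X(R, K) = R*K² (X(R, K) = K²*R = R*K²)
J(F, p) = p - (-3 + p)/(2 + p)
j(L, D) = 133/306 (j(L, D) = -133/(3*(-102)) = -133*(-1)/(3*102) = -⅓*(-133/102) = 133/306)
-15735 + j(J(-1, X(5, 1)), 97) = -15735 + 133/306 = -4814777/306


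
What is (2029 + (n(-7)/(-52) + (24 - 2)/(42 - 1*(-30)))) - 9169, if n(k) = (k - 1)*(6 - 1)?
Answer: -3341017/468 ≈ -7138.9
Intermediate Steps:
n(k) = -5 + 5*k (n(k) = (-1 + k)*5 = -5 + 5*k)
(2029 + (n(-7)/(-52) + (24 - 2)/(42 - 1*(-30)))) - 9169 = (2029 + ((-5 + 5*(-7))/(-52) + (24 - 2)/(42 - 1*(-30)))) - 9169 = (2029 + ((-5 - 35)*(-1/52) + 22/(42 + 30))) - 9169 = (2029 + (-40*(-1/52) + 22/72)) - 9169 = (2029 + (10/13 + 22*(1/72))) - 9169 = (2029 + (10/13 + 11/36)) - 9169 = (2029 + 503/468) - 9169 = 950075/468 - 9169 = -3341017/468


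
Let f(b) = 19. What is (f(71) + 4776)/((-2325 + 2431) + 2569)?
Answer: 959/535 ≈ 1.7925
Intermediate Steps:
(f(71) + 4776)/((-2325 + 2431) + 2569) = (19 + 4776)/((-2325 + 2431) + 2569) = 4795/(106 + 2569) = 4795/2675 = 4795*(1/2675) = 959/535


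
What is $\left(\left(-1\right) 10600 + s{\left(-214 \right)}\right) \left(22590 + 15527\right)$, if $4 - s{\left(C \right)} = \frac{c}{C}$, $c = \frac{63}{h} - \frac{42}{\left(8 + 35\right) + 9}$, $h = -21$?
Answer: $- \frac{2247235114431}{5564} \approx -4.0389 \cdot 10^{8}$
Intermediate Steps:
$c = - \frac{99}{26}$ ($c = \frac{63}{-21} - \frac{42}{\left(8 + 35\right) + 9} = 63 \left(- \frac{1}{21}\right) - \frac{42}{43 + 9} = -3 - \frac{42}{52} = -3 - \frac{21}{26} = - \frac{99}{26} \approx -3.8077$)
$s{\left(C \right)} = 4 + \frac{99}{26 C}$ ($s{\left(C \right)} = 4 - - \frac{99}{26 C} = 4 + \frac{99}{26 C}$)
$\left(\left(-1\right) 10600 + s{\left(-214 \right)}\right) \left(22590 + 15527\right) = \left(\left(-1\right) 10600 + \left(4 + \frac{99}{26 \left(-214\right)}\right)\right) \left(22590 + 15527\right) = \left(-10600 + \left(4 + \frac{99}{26} \left(- \frac{1}{214}\right)\right)\right) 38117 = \left(-10600 + \left(4 - \frac{99}{5564}\right)\right) 38117 = \left(-10600 + \frac{22157}{5564}\right) 38117 = \left(- \frac{58956243}{5564}\right) 38117 = - \frac{2247235114431}{5564}$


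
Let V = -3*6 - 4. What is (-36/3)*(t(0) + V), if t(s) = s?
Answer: 264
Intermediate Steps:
V = -22 (V = -18 - 4 = -22)
(-36/3)*(t(0) + V) = (-36/3)*(0 - 22) = -36*⅓*(-22) = -12*(-22) = 264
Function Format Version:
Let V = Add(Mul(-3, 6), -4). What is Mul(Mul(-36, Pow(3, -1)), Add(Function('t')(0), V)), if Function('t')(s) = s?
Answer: 264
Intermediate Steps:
V = -22 (V = Add(-18, -4) = -22)
Mul(Mul(-36, Pow(3, -1)), Add(Function('t')(0), V)) = Mul(Mul(-36, Pow(3, -1)), Add(0, -22)) = Mul(Mul(-36, Rational(1, 3)), -22) = Mul(-12, -22) = 264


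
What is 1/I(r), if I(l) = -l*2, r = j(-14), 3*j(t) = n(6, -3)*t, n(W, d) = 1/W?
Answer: 9/14 ≈ 0.64286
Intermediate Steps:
j(t) = t/18 (j(t) = (t/6)/3 = t/18)
r = -7/9 (r = (1/18)*(-14) = -7/9 ≈ -0.77778)
I(l) = -2*l
1/I(r) = 1/(-2*(-7/9)) = 1/(14/9) = 9/14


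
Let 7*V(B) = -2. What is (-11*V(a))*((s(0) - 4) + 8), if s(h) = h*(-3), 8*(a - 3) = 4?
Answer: 88/7 ≈ 12.571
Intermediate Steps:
a = 7/2 (a = 3 + (⅛)*4 = 3 + ½ = 7/2 ≈ 3.5000)
V(B) = -2/7 (V(B) = (⅐)*(-2) = -2/7)
s(h) = -3*h
(-11*V(a))*((s(0) - 4) + 8) = (-11*(-2/7))*((-3*0 - 4) + 8) = 22*((0 - 4) + 8)/7 = 22*(-4 + 8)/7 = (22/7)*4 = 88/7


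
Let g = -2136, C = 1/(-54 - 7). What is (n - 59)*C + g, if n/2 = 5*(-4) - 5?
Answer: -130187/61 ≈ -2134.2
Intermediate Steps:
C = -1/61 (C = 1/(-61) = -1/61 ≈ -0.016393)
n = -50 (n = 2*(5*(-4) - 5) = 2*(-20 - 5) = 2*(-25) = -50)
(n - 59)*C + g = (-50 - 59)*(-1/61) - 2136 = -109*(-1/61) - 2136 = 109/61 - 2136 = -130187/61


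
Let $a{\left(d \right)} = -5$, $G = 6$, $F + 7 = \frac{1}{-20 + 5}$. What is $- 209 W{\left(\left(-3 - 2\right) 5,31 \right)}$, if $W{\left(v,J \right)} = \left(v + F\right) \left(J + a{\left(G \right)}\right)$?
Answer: $\frac{2613754}{15} \approx 1.7425 \cdot 10^{5}$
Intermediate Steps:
$F = - \frac{106}{15}$ ($F = -7 + \frac{1}{-20 + 5} = -7 + \frac{1}{-15} = -7 - \frac{1}{15} = - \frac{106}{15} \approx -7.0667$)
$W{\left(v,J \right)} = \left(-5 + J\right) \left(- \frac{106}{15} + v\right)$ ($W{\left(v,J \right)} = \left(v - \frac{106}{15}\right) \left(J - 5\right) = \left(- \frac{106}{15} + v\right) \left(-5 + J\right) = \left(-5 + J\right) \left(- \frac{106}{15} + v\right)$)
$- 209 W{\left(\left(-3 - 2\right) 5,31 \right)} = - 209 \left(\frac{106}{3} - 5 \left(-3 - 2\right) 5 - \frac{3286}{15} + 31 \left(-3 - 2\right) 5\right) = - 209 \left(\frac{106}{3} - 5 \left(\left(-5\right) 5\right) - \frac{3286}{15} + 31 \left(\left(-5\right) 5\right)\right) = - 209 \left(\frac{106}{3} - -125 - \frac{3286}{15} + 31 \left(-25\right)\right) = - 209 \left(\frac{106}{3} + 125 - \frac{3286}{15} - 775\right) = \left(-209\right) \left(- \frac{12506}{15}\right) = \frac{2613754}{15}$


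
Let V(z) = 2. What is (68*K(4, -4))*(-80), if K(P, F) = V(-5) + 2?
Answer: -21760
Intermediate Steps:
K(P, F) = 4 (K(P, F) = 2 + 2 = 4)
(68*K(4, -4))*(-80) = (68*4)*(-80) = 272*(-80) = -21760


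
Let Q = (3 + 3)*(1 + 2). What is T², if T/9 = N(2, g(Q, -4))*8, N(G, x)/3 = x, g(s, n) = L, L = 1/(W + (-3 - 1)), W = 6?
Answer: 11664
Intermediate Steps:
Q = 18 (Q = 6*3 = 18)
L = ½ (L = 1/(6 + (-3 - 1)) = 1/(6 - 4) = 1/2 = ½ ≈ 0.50000)
g(s, n) = ½
N(G, x) = 3*x
T = 108 (T = 9*((3*(½))*8) = 9*((3/2)*8) = 9*12 = 108)
T² = 108² = 11664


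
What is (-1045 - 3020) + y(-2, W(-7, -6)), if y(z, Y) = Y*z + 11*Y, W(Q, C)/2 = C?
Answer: -4173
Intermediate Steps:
W(Q, C) = 2*C
y(z, Y) = 11*Y + Y*z
(-1045 - 3020) + y(-2, W(-7, -6)) = (-1045 - 3020) + (2*(-6))*(11 - 2) = -4065 - 12*9 = -4065 - 108 = -4173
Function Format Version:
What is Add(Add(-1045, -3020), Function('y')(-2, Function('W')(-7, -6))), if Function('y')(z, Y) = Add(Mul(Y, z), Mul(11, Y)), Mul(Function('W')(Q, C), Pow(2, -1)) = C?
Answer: -4173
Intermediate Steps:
Function('W')(Q, C) = Mul(2, C)
Function('y')(z, Y) = Add(Mul(11, Y), Mul(Y, z))
Add(Add(-1045, -3020), Function('y')(-2, Function('W')(-7, -6))) = Add(Add(-1045, -3020), Mul(Mul(2, -6), Add(11, -2))) = Add(-4065, Mul(-12, 9)) = Add(-4065, -108) = -4173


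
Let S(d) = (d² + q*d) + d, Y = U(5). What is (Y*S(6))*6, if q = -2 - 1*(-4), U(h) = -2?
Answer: -648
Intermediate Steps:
q = 2 (q = -2 + 4 = 2)
Y = -2
S(d) = d² + 3*d (S(d) = (d² + 2*d) + d = d² + 3*d)
(Y*S(6))*6 = -12*(3 + 6)*6 = -12*9*6 = -2*54*6 = -108*6 = -648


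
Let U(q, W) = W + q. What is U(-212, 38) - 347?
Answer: -521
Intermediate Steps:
U(-212, 38) - 347 = (38 - 212) - 347 = -174 - 347 = -521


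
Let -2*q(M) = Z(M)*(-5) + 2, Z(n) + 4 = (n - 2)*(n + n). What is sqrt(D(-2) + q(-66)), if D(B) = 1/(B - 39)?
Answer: 2*sqrt(9425777)/41 ≈ 149.76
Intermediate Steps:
Z(n) = -4 + 2*n*(-2 + n) (Z(n) = -4 + (n - 2)*(n + n) = -4 + (-2 + n)*(2*n) = -4 + 2*n*(-2 + n))
D(B) = 1/(-39 + B)
q(M) = -11 - 10*M + 5*M**2 (q(M) = -((-4 - 4*M + 2*M**2)*(-5) + 2)/2 = -((20 - 10*M**2 + 20*M) + 2)/2 = -(22 - 10*M**2 + 20*M)/2 = -11 - 10*M + 5*M**2)
sqrt(D(-2) + q(-66)) = sqrt(1/(-39 - 2) + (-11 - 10*(-66) + 5*(-66)**2)) = sqrt(1/(-41) + (-11 + 660 + 5*4356)) = sqrt(-1/41 + (-11 + 660 + 21780)) = sqrt(-1/41 + 22429) = sqrt(919588/41) = 2*sqrt(9425777)/41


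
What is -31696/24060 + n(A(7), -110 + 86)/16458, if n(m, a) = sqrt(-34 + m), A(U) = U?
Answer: -7924/6015 + I*sqrt(3)/5486 ≈ -1.3174 + 0.00031572*I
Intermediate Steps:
-31696/24060 + n(A(7), -110 + 86)/16458 = -31696/24060 + sqrt(-34 + 7)/16458 = -31696*1/24060 + sqrt(-27)*(1/16458) = -7924/6015 + (3*I*sqrt(3))*(1/16458) = -7924/6015 + I*sqrt(3)/5486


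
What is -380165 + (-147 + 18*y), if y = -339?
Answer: -386414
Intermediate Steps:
-380165 + (-147 + 18*y) = -380165 + (-147 + 18*(-339)) = -380165 + (-147 - 6102) = -380165 - 6249 = -386414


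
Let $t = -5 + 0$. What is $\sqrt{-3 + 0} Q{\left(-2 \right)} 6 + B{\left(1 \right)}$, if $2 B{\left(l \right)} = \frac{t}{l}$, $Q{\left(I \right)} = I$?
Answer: $- \frac{5}{2} - 12 i \sqrt{3} \approx -2.5 - 20.785 i$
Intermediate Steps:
$t = -5$
$B{\left(l \right)} = - \frac{5}{2 l}$ ($B{\left(l \right)} = \frac{\left(-5\right) \frac{1}{l}}{2} = - \frac{5}{2 l}$)
$\sqrt{-3 + 0} Q{\left(-2 \right)} 6 + B{\left(1 \right)} = \sqrt{-3 + 0} \left(\left(-2\right) 6\right) - \frac{5}{2 \cdot 1} = \sqrt{-3} \left(-12\right) - \frac{5}{2} = i \sqrt{3} \left(-12\right) - \frac{5}{2} = - 12 i \sqrt{3} - \frac{5}{2} = - \frac{5}{2} - 12 i \sqrt{3}$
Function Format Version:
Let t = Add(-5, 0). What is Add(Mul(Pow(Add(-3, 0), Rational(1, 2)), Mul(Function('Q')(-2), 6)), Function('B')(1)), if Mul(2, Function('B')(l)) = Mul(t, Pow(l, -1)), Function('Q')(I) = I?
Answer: Add(Rational(-5, 2), Mul(-12, I, Pow(3, Rational(1, 2)))) ≈ Add(-2.5000, Mul(-20.785, I))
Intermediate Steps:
t = -5
Function('B')(l) = Mul(Rational(-5, 2), Pow(l, -1)) (Function('B')(l) = Mul(Rational(1, 2), Mul(-5, Pow(l, -1))) = Mul(Rational(-5, 2), Pow(l, -1)))
Add(Mul(Pow(Add(-3, 0), Rational(1, 2)), Mul(Function('Q')(-2), 6)), Function('B')(1)) = Add(Mul(Pow(Add(-3, 0), Rational(1, 2)), Mul(-2, 6)), Mul(Rational(-5, 2), Pow(1, -1))) = Add(Mul(Pow(-3, Rational(1, 2)), -12), Mul(Rational(-5, 2), 1)) = Add(Mul(Mul(I, Pow(3, Rational(1, 2))), -12), Rational(-5, 2)) = Add(Mul(-12, I, Pow(3, Rational(1, 2))), Rational(-5, 2)) = Add(Rational(-5, 2), Mul(-12, I, Pow(3, Rational(1, 2))))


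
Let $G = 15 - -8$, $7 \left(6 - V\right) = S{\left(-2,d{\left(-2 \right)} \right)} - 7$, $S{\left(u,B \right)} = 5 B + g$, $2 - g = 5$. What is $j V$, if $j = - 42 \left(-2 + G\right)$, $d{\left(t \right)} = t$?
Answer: $-7812$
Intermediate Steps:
$g = -3$ ($g = 2 - 5 = -3$)
$S{\left(u,B \right)} = -3 + 5 B$ ($S{\left(u,B \right)} = 5 B - 3 = -3 + 5 B$)
$V = \frac{62}{7}$ ($V = 6 - \frac{\left(-3 + 5 \left(-2\right)\right) - 7}{7} = 6 - \frac{\left(-3 - 10\right) - 7}{7} = 6 - \frac{-13 - 7}{7} = 6 - - \frac{20}{7} = 6 + \frac{20}{7} = \frac{62}{7} \approx 8.8571$)
$G = 23$ ($G = 15 + 8 = 23$)
$j = -882$ ($j = - 42 \left(-2 + 23\right) = \left(-42\right) 21 = -882$)
$j V = \left(-882\right) \frac{62}{7} = -7812$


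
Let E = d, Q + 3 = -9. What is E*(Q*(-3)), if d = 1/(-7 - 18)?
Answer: -36/25 ≈ -1.4400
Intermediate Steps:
Q = -12 (Q = -3 - 9 = -12)
d = -1/25 (d = 1/(-25) = -1/25 ≈ -0.040000)
E = -1/25 ≈ -0.040000
E*(Q*(-3)) = -(-12)*(-3)/25 = -1/25*36 = -36/25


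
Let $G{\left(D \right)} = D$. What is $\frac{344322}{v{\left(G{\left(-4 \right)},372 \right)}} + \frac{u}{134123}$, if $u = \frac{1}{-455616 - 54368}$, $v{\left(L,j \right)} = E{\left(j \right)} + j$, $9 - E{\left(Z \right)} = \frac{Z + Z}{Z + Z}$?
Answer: $\frac{5887956473766481}{6498055483040} \approx 906.11$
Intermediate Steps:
$E{\left(Z \right)} = 8$ ($E{\left(Z \right)} = 9 - \frac{Z + Z}{Z + Z} = 9 - \frac{2 Z}{2 Z} = 9 - 2 Z \frac{1}{2 Z} = 9 - 1 = 8$)
$v{\left(L,j \right)} = 8 + j$
$u = - \frac{1}{509984}$ ($u = \frac{1}{-509984} = - \frac{1}{509984} \approx -1.9608 \cdot 10^{-6}$)
$\frac{344322}{v{\left(G{\left(-4 \right)},372 \right)}} + \frac{u}{134123} = \frac{344322}{8 + 372} - \frac{1}{509984 \cdot 134123} = \frac{344322}{380} - \frac{1}{68400584032} = 344322 \cdot \frac{1}{380} - \frac{1}{68400584032} = \frac{172161}{190} - \frac{1}{68400584032} = \frac{5887956473766481}{6498055483040}$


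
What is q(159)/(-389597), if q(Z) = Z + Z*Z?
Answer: -25440/389597 ≈ -0.065298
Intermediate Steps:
q(Z) = Z + Z²
q(159)/(-389597) = (159*(1 + 159))/(-389597) = (159*160)*(-1/389597) = 25440*(-1/389597) = -25440/389597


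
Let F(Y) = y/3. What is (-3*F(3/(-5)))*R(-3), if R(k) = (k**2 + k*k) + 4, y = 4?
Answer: -88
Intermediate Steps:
R(k) = 4 + 2*k**2 (R(k) = (k**2 + k**2) + 4 = 2*k**2 + 4 = 4 + 2*k**2)
F(Y) = 4/3
(-3*F(3/(-5)))*R(-3) = (-3*4/3)*(4 + 2*(-3)**2) = -4*(4 + 2*9) = -4*(4 + 18) = -4*22 = -88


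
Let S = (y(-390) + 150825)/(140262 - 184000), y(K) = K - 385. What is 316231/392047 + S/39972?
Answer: 276403177873133/342706970796396 ≈ 0.80653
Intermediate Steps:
y(K) = -385 + K
S = -75025/21869 (S = ((-385 - 390) + 150825)/(140262 - 184000) = (-775 + 150825)/(-43738) = 150050*(-1/43738) = -75025/21869 ≈ -3.4307)
316231/392047 + S/39972 = 316231/392047 - 75025/21869/39972 = 316231*(1/392047) - 75025/21869*1/39972 = 316231/392047 - 75025/874147668 = 276403177873133/342706970796396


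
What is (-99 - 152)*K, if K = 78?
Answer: -19578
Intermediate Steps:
(-99 - 152)*K = (-99 - 152)*78 = -251*78 = -19578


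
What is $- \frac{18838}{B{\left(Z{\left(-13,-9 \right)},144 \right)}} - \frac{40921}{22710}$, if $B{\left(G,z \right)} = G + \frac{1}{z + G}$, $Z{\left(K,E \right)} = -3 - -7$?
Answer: $- \frac{63340291193}{13467030} \approx -4703.4$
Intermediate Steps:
$Z{\left(K,E \right)} = 4$ ($Z{\left(K,E \right)} = -3 + 7 = 4$)
$B{\left(G,z \right)} = G + \frac{1}{G + z}$
$- \frac{18838}{B{\left(Z{\left(-13,-9 \right)},144 \right)}} - \frac{40921}{22710} = - \frac{18838}{\frac{1}{4 + 144} \left(1 + 4^{2} + 4 \cdot 144\right)} - \frac{40921}{22710} = - \frac{18838}{\frac{1}{148} \left(1 + 16 + 576\right)} - \frac{40921}{22710} = - \frac{18838}{\frac{1}{148} \cdot 593} - \frac{40921}{22710} = - \frac{18838}{\frac{593}{148}} - \frac{40921}{22710} = \left(-18838\right) \frac{148}{593} - \frac{40921}{22710} = - \frac{2788024}{593} - \frac{40921}{22710} = - \frac{63340291193}{13467030}$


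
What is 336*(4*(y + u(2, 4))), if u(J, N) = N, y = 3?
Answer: 9408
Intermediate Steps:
336*(4*(y + u(2, 4))) = 336*(4*(3 + 4)) = 336*(4*7) = 336*28 = 9408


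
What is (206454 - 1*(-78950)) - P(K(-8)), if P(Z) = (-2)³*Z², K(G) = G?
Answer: 285916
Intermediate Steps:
P(Z) = -8*Z²
(206454 - 1*(-78950)) - P(K(-8)) = (206454 - 1*(-78950)) - (-8)*(-8)² = (206454 + 78950) - (-8)*64 = 285404 - 1*(-512) = 285404 + 512 = 285916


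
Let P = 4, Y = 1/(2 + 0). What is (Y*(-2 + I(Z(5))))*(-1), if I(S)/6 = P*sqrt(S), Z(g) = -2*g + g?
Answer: 1 - 12*I*sqrt(5) ≈ 1.0 - 26.833*I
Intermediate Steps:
Y = 1/2 ≈ 0.50000
Z(g) = -g
I(S) = 24*sqrt(S) (I(S) = 6*(4*sqrt(S)) = 24*sqrt(S))
(Y*(-2 + I(Z(5))))*(-1) = ((-2 + 24*sqrt(-1*5))/2)*(-1) = ((-2 + 24*sqrt(-5))/2)*(-1) = ((-2 + 24*(I*sqrt(5)))/2)*(-1) = ((-2 + 24*I*sqrt(5))/2)*(-1) = (-1 + 12*I*sqrt(5))*(-1) = 1 - 12*I*sqrt(5)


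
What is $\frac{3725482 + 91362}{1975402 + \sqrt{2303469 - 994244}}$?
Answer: $\frac{7539801271288}{3902211752379} - \frac{19084220 \sqrt{52369}}{3902211752379} \approx 1.9311$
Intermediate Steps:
$\frac{3725482 + 91362}{1975402 + \sqrt{2303469 - 994244}} = \frac{3816844}{1975402 + \sqrt{1309225}} = \frac{3816844}{1975402 + 5 \sqrt{52369}}$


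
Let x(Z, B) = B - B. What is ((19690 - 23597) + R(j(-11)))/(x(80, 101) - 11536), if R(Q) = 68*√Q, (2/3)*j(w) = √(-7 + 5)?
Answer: 3907/11536 - 17*2^(¾)*√3*√I/5768 ≈ 0.33261 - 0.0060707*I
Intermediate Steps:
j(w) = 3*I*√2/2 (j(w) = 3*√(-7 + 5)/2 = 3*√(-2)/2 = 3*(I*√2)/2 = 3*I*√2/2)
x(Z, B) = 0
((19690 - 23597) + R(j(-11)))/(x(80, 101) - 11536) = ((19690 - 23597) + 68*√(3*I*√2/2))/(0 - 11536) = (-3907 + 68*(2^(¾)*√3*√I/2))/(-11536) = (-3907 + 34*2^(¾)*√3*√I)*(-1/11536) = 3907/11536 - 17*2^(¾)*√3*√I/5768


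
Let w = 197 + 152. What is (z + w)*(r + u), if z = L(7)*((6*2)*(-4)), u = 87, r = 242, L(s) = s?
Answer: 4277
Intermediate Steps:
w = 349
z = -336 (z = 7*((6*2)*(-4)) = 7*(12*(-4)) = 7*(-48) = -336)
(z + w)*(r + u) = (-336 + 349)*(242 + 87) = 13*329 = 4277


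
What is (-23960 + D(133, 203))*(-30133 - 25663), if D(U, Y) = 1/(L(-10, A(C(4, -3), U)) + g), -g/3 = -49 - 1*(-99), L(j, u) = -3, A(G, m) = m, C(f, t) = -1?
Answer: 204541496276/153 ≈ 1.3369e+9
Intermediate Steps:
g = -150 (g = -3*(-49 - 1*(-99)) = -3*(-49 + 99) = -3*50 = -150)
D(U, Y) = -1/153 (D(U, Y) = 1/(-3 - 150) = 1/(-153) = -1/153)
(-23960 + D(133, 203))*(-30133 - 25663) = (-23960 - 1/153)*(-30133 - 25663) = -3665881/153*(-55796) = 204541496276/153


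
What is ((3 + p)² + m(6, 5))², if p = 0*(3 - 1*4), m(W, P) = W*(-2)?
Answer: 9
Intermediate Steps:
m(W, P) = -2*W
p = 0 (p = 0*(3 - 4) = 0*(-1) = 0)
((3 + p)² + m(6, 5))² = ((3 + 0)² - 2*6)² = (3² - 12)² = (9 - 12)² = (-3)² = 9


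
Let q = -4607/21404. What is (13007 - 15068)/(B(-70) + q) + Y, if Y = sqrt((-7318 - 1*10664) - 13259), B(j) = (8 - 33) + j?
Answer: 4901516/226443 + I*sqrt(31241) ≈ 21.646 + 176.75*I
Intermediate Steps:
q = -4607/21404 (q = -4607*1/21404 = -4607/21404 ≈ -0.21524)
B(j) = -25 + j
Y = I*sqrt(31241) (Y = sqrt((-7318 - 10664) - 13259) = sqrt(-17982 - 13259) = sqrt(-31241) = I*sqrt(31241) ≈ 176.75*I)
(13007 - 15068)/(B(-70) + q) + Y = (13007 - 15068)/((-25 - 70) - 4607/21404) + I*sqrt(31241) = -2061/(-95 - 4607/21404) + I*sqrt(31241) = -2061/(-2037987/21404) + I*sqrt(31241) = -2061*(-21404/2037987) + I*sqrt(31241) = 4901516/226443 + I*sqrt(31241)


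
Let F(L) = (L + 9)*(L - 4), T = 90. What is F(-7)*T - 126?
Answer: -2106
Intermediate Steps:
F(L) = (-4 + L)*(9 + L) (F(L) = (9 + L)*(-4 + L) = (-4 + L)*(9 + L))
F(-7)*T - 126 = (-36 + (-7)² + 5*(-7))*90 - 126 = (-36 + 49 - 35)*90 - 126 = -22*90 - 126 = -1980 - 126 = -2106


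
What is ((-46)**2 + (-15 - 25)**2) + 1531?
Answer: 5247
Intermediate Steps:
((-46)**2 + (-15 - 25)**2) + 1531 = (2116 + (-40)**2) + 1531 = (2116 + 1600) + 1531 = 3716 + 1531 = 5247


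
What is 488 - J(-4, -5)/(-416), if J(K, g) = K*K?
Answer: 12689/26 ≈ 488.04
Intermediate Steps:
J(K, g) = K**2
488 - J(-4, -5)/(-416) = 488 - (-4)**2/(-416) = 488 - 16*(-1)/416 = 488 - 1*(-1/26) = 488 + 1/26 = 12689/26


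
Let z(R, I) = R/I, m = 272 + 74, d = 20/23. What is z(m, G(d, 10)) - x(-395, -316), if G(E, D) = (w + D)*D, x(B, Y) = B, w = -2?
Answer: 15973/40 ≈ 399.33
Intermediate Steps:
d = 20/23 (d = 20*(1/23) = 20/23 ≈ 0.86957)
G(E, D) = D*(-2 + D) (G(E, D) = (-2 + D)*D = D*(-2 + D))
m = 346
z(m, G(d, 10)) - x(-395, -316) = 346/((10*(-2 + 10))) - 1*(-395) = 346/((10*8)) + 395 = 346/80 + 395 = 346*(1/80) + 395 = 173/40 + 395 = 15973/40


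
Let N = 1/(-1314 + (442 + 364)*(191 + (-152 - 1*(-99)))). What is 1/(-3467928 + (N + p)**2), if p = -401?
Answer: -12081087396/39953690404822319 ≈ -3.0238e-7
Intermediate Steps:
N = 1/109914 (N = 1/(-1314 + 806*(191 + (-152 + 99))) = 1/(-1314 + 806*(191 - 53)) = 1/(-1314 + 806*138) = 1/(-1314 + 111228) = 1/109914 ≈ 9.0980e-6)
1/(-3467928 + (N + p)**2) = 1/(-3467928 + (1/109914 - 401)**2) = 1/(-3467928 + (-44075513/109914)**2) = 1/(-3467928 + 1942650846213169/12081087396) = 1/(-39953690404822319/12081087396) = -12081087396/39953690404822319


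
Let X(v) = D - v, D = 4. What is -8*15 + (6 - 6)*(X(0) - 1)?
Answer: -120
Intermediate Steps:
X(v) = 4 - v
-8*15 + (6 - 6)*(X(0) - 1) = -8*15 + (6 - 6)*((4 - 1*0) - 1) = -120 + 0*((4 + 0) - 1) = -120 + 0*(4 - 1) = -120 + 0*3 = -120 + 0 = -120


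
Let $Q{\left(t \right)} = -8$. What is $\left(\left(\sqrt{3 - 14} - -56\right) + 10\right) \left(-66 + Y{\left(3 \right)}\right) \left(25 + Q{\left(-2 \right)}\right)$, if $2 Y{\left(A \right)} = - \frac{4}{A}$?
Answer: $-74800 - \frac{3400 i \sqrt{11}}{3} \approx -74800.0 - 3758.8 i$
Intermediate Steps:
$Y{\left(A \right)} = - \frac{2}{A}$ ($Y{\left(A \right)} = \frac{\left(-4\right) \frac{1}{A}}{2} = - \frac{2}{A}$)
$\left(\left(\sqrt{3 - 14} - -56\right) + 10\right) \left(-66 + Y{\left(3 \right)}\right) \left(25 + Q{\left(-2 \right)}\right) = \left(\left(\sqrt{3 - 14} - -56\right) + 10\right) \left(-66 - \frac{2}{3}\right) \left(25 - 8\right) = \left(\left(\sqrt{-11} + 56\right) + 10\right) \left(-66 - \frac{2}{3}\right) 17 = \left(\left(i \sqrt{11} + 56\right) + 10\right) \left(-66 - \frac{2}{3}\right) 17 = \left(\left(56 + i \sqrt{11}\right) + 10\right) \left(\left(- \frac{200}{3}\right) 17\right) = \left(66 + i \sqrt{11}\right) \left(- \frac{3400}{3}\right) = -74800 - \frac{3400 i \sqrt{11}}{3}$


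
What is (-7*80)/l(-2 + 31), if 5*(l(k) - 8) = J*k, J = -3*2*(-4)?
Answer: -175/46 ≈ -3.8043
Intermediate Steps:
J = 24 (J = -6*(-4) = 24)
l(k) = 8 + 24*k/5 (l(k) = 8 + (24*k)/5 = 8 + 24*k/5)
(-7*80)/l(-2 + 31) = (-7*80)/(8 + 24*(-2 + 31)/5) = -560/(8 + (24/5)*29) = -560/(8 + 696/5) = -560/736/5 = -560*5/736 = -175/46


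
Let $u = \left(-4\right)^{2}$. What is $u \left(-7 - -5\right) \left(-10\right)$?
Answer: $320$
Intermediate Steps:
$u = 16$
$u \left(-7 - -5\right) \left(-10\right) = 16 \left(-7 - -5\right) \left(-10\right) = 16 \left(-7 + 5\right) \left(-10\right) = 16 \left(-2\right) \left(-10\right) = \left(-32\right) \left(-10\right) = 320$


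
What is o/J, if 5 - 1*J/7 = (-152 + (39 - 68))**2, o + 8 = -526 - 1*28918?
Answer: 7363/57323 ≈ 0.12845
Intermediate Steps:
o = -29452 (o = -8 + (-526 - 1*28918) = -8 + (-526 - 28918) = -8 - 29444 = -29452)
J = -229292 (J = 35 - 7*(-152 + (39 - 68))**2 = 35 - 7*(-152 - 29)**2 = 35 - 7*(-181)**2 = 35 - 7*32761 = 35 - 229327 = -229292)
o/J = -29452/(-229292) = -29452*(-1/229292) = 7363/57323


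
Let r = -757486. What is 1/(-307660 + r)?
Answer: -1/1065146 ≈ -9.3884e-7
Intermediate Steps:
1/(-307660 + r) = 1/(-307660 - 757486) = 1/(-1065146) = -1/1065146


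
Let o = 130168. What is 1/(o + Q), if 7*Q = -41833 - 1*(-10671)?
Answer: 7/880014 ≈ 7.9544e-6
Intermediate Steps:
Q = -31162/7 (Q = (-41833 - 1*(-10671))/7 = (-41833 + 10671)/7 = (⅐)*(-31162) = -31162/7 ≈ -4451.7)
1/(o + Q) = 1/(130168 - 31162/7) = 1/(880014/7) = 7/880014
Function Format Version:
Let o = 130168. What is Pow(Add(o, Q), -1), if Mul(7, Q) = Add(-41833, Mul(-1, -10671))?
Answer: Rational(7, 880014) ≈ 7.9544e-6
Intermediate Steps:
Q = Rational(-31162, 7) (Q = Mul(Rational(1, 7), Add(-41833, Mul(-1, -10671))) = Mul(Rational(1, 7), Add(-41833, 10671)) = Mul(Rational(1, 7), -31162) = Rational(-31162, 7) ≈ -4451.7)
Pow(Add(o, Q), -1) = Pow(Add(130168, Rational(-31162, 7)), -1) = Pow(Rational(880014, 7), -1) = Rational(7, 880014)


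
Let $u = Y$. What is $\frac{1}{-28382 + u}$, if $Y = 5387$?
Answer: $- \frac{1}{22995} \approx -4.3488 \cdot 10^{-5}$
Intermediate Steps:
$u = 5387$
$\frac{1}{-28382 + u} = \frac{1}{-28382 + 5387} = \frac{1}{-22995} = - \frac{1}{22995}$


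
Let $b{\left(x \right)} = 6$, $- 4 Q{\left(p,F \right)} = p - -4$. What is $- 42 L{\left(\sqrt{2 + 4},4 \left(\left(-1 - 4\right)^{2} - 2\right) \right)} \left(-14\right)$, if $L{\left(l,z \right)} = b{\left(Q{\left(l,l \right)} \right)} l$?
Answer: $3528 \sqrt{6} \approx 8641.8$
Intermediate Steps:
$Q{\left(p,F \right)} = -1 - \frac{p}{4}$ ($Q{\left(p,F \right)} = - \frac{p - -4}{4} = - \frac{p + 4}{4} = - \frac{4 + p}{4} = -1 - \frac{p}{4}$)
$L{\left(l,z \right)} = 6 l$
$- 42 L{\left(\sqrt{2 + 4},4 \left(\left(-1 - 4\right)^{2} - 2\right) \right)} \left(-14\right) = - 42 \cdot 6 \sqrt{2 + 4} \left(-14\right) = - 42 \cdot 6 \sqrt{6} \left(-14\right) = - 252 \sqrt{6} \left(-14\right) = 3528 \sqrt{6}$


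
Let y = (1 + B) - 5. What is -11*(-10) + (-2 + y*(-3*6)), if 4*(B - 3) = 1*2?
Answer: 117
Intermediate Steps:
B = 7/2 (B = 3 + (1*2)/4 = 3 + (¼)*2 = 3 + ½ = 7/2 ≈ 3.5000)
y = -½ (y = (1 + 7/2) - 5 = 9/2 - 5 = -½ ≈ -0.50000)
-11*(-10) + (-2 + y*(-3*6)) = -11*(-10) + (-2 - (-3)*6/2) = 110 + (-2 - ½*(-18)) = 110 + (-2 + 9) = 110 + 7 = 117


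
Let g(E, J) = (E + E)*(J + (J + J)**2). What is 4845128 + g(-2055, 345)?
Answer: -1953343822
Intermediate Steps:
g(E, J) = 2*E*(J + 4*J**2) (g(E, J) = (2*E)*(J + (2*J)**2) = (2*E)*(J + 4*J**2) = 2*E*(J + 4*J**2))
4845128 + g(-2055, 345) = 4845128 + 2*(-2055)*345*(1 + 4*345) = 4845128 + 2*(-2055)*345*(1 + 1380) = 4845128 + 2*(-2055)*345*1381 = 4845128 - 1958188950 = -1953343822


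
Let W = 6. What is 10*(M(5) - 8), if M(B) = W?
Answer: -20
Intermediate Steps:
M(B) = 6
10*(M(5) - 8) = 10*(6 - 8) = 10*(-2) = -20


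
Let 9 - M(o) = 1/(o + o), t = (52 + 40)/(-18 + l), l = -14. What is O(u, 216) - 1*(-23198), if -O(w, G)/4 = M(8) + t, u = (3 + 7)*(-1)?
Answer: 92695/4 ≈ 23174.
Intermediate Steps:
t = -23/8 (t = (52 + 40)/(-18 - 14) = 92/(-32) = 92*(-1/32) = -23/8 ≈ -2.8750)
u = -10 (u = 10*(-1) = -10)
M(o) = 9 - 1/(2*o) (M(o) = 9 - 1/(o + o) = 9 - 1/(2*o))
O(w, G) = -97/4 (O(w, G) = -4*((9 - ½/8) - 23/8) = -4*((9 - ½*⅛) - 23/8) = -4*((9 - 1/16) - 23/8) = -4*(143/16 - 23/8) = -4*97/16 = -97/4)
O(u, 216) - 1*(-23198) = -97/4 - 1*(-23198) = -97/4 + 23198 = 92695/4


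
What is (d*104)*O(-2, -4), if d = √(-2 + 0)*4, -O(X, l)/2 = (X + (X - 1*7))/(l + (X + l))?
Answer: -4576*I*√2/5 ≈ -1294.3*I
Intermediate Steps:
O(X, l) = -2*(-7 + 2*X)/(X + 2*l) (O(X, l) = -2*(X + (X - 1*7))/(l + (X + l)) = -2*(X + (X - 7))/(X + 2*l) = -2*(X + (-7 + X))/(X + 2*l) = -2*(-7 + 2*X)/(X + 2*l))
d = 4*I*√2 (d = √(-2)*4 = (I*√2)*4 = 4*I*√2 ≈ 5.6569*I)
(d*104)*O(-2, -4) = ((4*I*√2)*104)*(2*(7 - 2*(-2))/(-2 + 2*(-4))) = (416*I*√2)*(2*(7 + 4)/(-2 - 8)) = (416*I*√2)*(2*11/(-10)) = (416*I*√2)*(2*(-⅒)*11) = (416*I*√2)*(-11/5) = -4576*I*√2/5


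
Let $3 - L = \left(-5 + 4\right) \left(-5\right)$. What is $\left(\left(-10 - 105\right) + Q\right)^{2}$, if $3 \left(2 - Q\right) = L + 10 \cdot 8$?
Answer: $19321$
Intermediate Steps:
$L = -2$ ($L = 3 - \left(-5 + 4\right) \left(-5\right) = 3 - \left(-1\right) \left(-5\right) = 3 - 5 = -2$)
$Q = -24$ ($Q = 2 - \frac{-2 + 10 \cdot 8}{3} = 2 - \frac{-2 + 80}{3} = 2 - 26 = -24$)
$\left(\left(-10 - 105\right) + Q\right)^{2} = \left(\left(-10 - 105\right) - 24\right)^{2} = \left(-115 - 24\right)^{2} = \left(-139\right)^{2} = 19321$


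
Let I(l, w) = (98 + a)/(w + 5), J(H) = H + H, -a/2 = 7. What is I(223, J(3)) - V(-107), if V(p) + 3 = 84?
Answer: -807/11 ≈ -73.364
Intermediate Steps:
a = -14 (a = -2*7 = -14)
J(H) = 2*H
I(l, w) = 84/(5 + w) (I(l, w) = (98 - 14)/(w + 5) = 84/(5 + w))
V(p) = 81 (V(p) = -3 + 84 = 81)
I(223, J(3)) - V(-107) = 84/(5 + 2*3) - 1*81 = 84/(5 + 6) - 81 = 84/11 - 81 = -807/11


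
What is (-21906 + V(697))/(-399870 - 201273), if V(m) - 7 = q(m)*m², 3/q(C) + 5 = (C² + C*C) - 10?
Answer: 21275676670/584072342229 ≈ 0.036426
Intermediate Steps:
q(C) = 3/(-15 + 2*C²) (q(C) = 3/(-5 + ((C² + C*C) - 10)) = 3/(-5 + ((C² + C²) - 10)) = 3/(-5 + (2*C² - 10)) = 3/(-5 + (-10 + 2*C²)) = 3/(-15 + 2*C²))
V(m) = 7 + 3*m²/(-15 + 2*m²) (V(m) = 7 + (3/(-15 + 2*m²))*m² = 7 + 3*m²/(-15 + 2*m²))
(-21906 + V(697))/(-399870 - 201273) = (-21906 + (-105 + 17*697²)/(-15 + 2*697²))/(-399870 - 201273) = (-21906 + (-105 + 17*485809)/(-15 + 2*485809))/(-601143) = (-21906 + (-105 + 8258753)/(-15 + 971618))*(-1/601143) = (-21906 + 8258648/971603)*(-1/601143) = -21275676670/971603*(-1/601143) = 21275676670/584072342229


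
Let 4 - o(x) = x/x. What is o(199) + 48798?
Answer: 48801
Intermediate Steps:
o(x) = 3 (o(x) = 4 - x/x = 4 - 1*1 = 4 - 1 = 3)
o(199) + 48798 = 3 + 48798 = 48801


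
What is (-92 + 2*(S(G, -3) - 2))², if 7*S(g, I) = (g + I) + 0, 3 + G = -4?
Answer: 478864/49 ≈ 9772.7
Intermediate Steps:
G = -7 (G = -3 - 4 = -7)
S(g, I) = I/7 + g/7 (S(g, I) = ((g + I) + 0)/7 = ((I + g) + 0)/7 = (I + g)/7 = I/7 + g/7)
(-92 + 2*(S(G, -3) - 2))² = (-92 + 2*(((⅐)*(-3) + (⅐)*(-7)) - 2))² = (-92 + 2*((-3/7 - 1) - 2))² = (-92 + 2*(-10/7 - 2))² = (-92 + 2*(-24/7))² = (-92 - 48/7)² = (-692/7)² = 478864/49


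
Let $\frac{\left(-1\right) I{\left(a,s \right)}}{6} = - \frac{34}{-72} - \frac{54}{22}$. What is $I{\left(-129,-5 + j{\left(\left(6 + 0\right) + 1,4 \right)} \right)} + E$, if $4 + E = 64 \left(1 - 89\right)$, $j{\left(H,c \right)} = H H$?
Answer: $- \frac{371191}{66} \approx -5624.1$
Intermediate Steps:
$j{\left(H,c \right)} = H^{2}$
$I{\left(a,s \right)} = \frac{785}{66}$ ($I{\left(a,s \right)} = - 6 \left(- \frac{34}{-72} - \frac{54}{22}\right) = - 6 \left(\left(-34\right) \left(- \frac{1}{72}\right) - \frac{27}{11}\right) = - 6 \left(\frac{17}{36} - \frac{27}{11}\right) = \left(-6\right) \left(- \frac{785}{396}\right) = \frac{785}{66}$)
$E = -5636$ ($E = -4 + 64 \left(1 - 89\right) = -4 + 64 \left(-88\right) = -4 - 5632 = -5636$)
$I{\left(-129,-5 + j{\left(\left(6 + 0\right) + 1,4 \right)} \right)} + E = \frac{785}{66} - 5636 = - \frac{371191}{66}$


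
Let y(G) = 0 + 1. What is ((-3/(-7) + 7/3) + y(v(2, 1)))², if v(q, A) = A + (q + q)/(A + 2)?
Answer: 6241/441 ≈ 14.152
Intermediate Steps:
v(q, A) = A + 2*q/(2 + A) (v(q, A) = A + (2*q)/(2 + A) = A + 2*q/(2 + A))
y(G) = 1
((-3/(-7) + 7/3) + y(v(2, 1)))² = ((-3/(-7) + 7/3) + 1)² = ((-3*(-⅐) + 7*(⅓)) + 1)² = ((3/7 + 7/3) + 1)² = (58/21 + 1)² = (79/21)² = 6241/441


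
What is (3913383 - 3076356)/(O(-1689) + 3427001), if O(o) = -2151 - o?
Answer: 837027/3426539 ≈ 0.24428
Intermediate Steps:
(3913383 - 3076356)/(O(-1689) + 3427001) = (3913383 - 3076356)/((-2151 - 1*(-1689)) + 3427001) = 837027/((-2151 + 1689) + 3427001) = 837027/(-462 + 3427001) = 837027/3426539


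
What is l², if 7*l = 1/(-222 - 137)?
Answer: 1/6315169 ≈ 1.5835e-7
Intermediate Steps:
l = -1/2513 (l = 1/(7*(-222 - 137)) = (⅐)/(-359) = (⅐)*(-1/359) = -1/2513 ≈ -0.00039793)
l² = (-1/2513)² = 1/6315169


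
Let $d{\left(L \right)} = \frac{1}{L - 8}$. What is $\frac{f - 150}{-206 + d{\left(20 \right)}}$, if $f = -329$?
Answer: $\frac{5748}{2471} \approx 2.3262$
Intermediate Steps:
$d{\left(L \right)} = \frac{1}{-8 + L}$
$\frac{f - 150}{-206 + d{\left(20 \right)}} = \frac{-329 - 150}{-206 + \frac{1}{-8 + 20}} = - \frac{479}{-206 + \frac{1}{12}} = - \frac{479}{- \frac{2471}{12}} = \left(-479\right) \left(- \frac{12}{2471}\right) = \frac{5748}{2471}$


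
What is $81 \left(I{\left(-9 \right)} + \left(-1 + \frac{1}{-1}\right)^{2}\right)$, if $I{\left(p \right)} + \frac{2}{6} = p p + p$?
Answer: $6129$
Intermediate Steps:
$I{\left(p \right)} = - \frac{1}{3} + p + p^{2}$ ($I{\left(p \right)} = - \frac{1}{3} + \left(p p + p\right) = - \frac{1}{3} + \left(p^{2} + p\right) = - \frac{1}{3} + \left(p + p^{2}\right) = - \frac{1}{3} + p + p^{2}$)
$81 \left(I{\left(-9 \right)} + \left(-1 + \frac{1}{-1}\right)^{2}\right) = 81 \left(\left(- \frac{1}{3} - 9 + \left(-9\right)^{2}\right) + \left(-1 + \frac{1}{-1}\right)^{2}\right) = 81 \left(\left(- \frac{1}{3} - 9 + 81\right) + \left(-1 - 1\right)^{2}\right) = 81 \left(\frac{215}{3} + \left(-2\right)^{2}\right) = 81 \left(\frac{215}{3} + 4\right) = 81 \cdot \frac{227}{3} = 6129$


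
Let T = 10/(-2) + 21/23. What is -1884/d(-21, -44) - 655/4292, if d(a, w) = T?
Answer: 92959687/201724 ≈ 460.83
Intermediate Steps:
T = -94/23 (T = 10*(-½) + 21*(1/23) = -5 + 21/23 = -94/23 ≈ -4.0870)
d(a, w) = -94/23
-1884/d(-21, -44) - 655/4292 = -1884/(-94/23) - 655/4292 = -1884*(-23/94) - 655*1/4292 = 21666/47 - 655/4292 = 92959687/201724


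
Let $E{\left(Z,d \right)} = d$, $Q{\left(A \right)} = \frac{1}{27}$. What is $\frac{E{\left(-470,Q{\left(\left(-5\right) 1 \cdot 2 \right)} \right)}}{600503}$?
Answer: $\frac{1}{16213581} \approx 6.1677 \cdot 10^{-8}$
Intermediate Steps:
$Q{\left(A \right)} = \frac{1}{27}$
$\frac{E{\left(-470,Q{\left(\left(-5\right) 1 \cdot 2 \right)} \right)}}{600503} = \frac{1}{27 \cdot 600503} = \frac{1}{27} \cdot \frac{1}{600503} = \frac{1}{16213581}$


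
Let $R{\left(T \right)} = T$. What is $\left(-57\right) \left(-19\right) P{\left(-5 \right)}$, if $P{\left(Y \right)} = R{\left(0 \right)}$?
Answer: $0$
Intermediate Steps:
$P{\left(Y \right)} = 0$
$\left(-57\right) \left(-19\right) P{\left(-5 \right)} = \left(-57\right) \left(-19\right) 0 = 1083 \cdot 0 = 0$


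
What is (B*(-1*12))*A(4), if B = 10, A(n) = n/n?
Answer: -120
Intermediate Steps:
A(n) = 1
(B*(-1*12))*A(4) = (10*(-1*12))*1 = (10*(-12))*1 = -120*1 = -120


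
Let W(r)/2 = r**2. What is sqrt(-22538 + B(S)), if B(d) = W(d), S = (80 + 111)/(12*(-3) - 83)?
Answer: 6*I*sqrt(8863546)/119 ≈ 150.11*I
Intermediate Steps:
S = -191/119 (S = 191/(-36 - 83) = 191/(-119) = 191*(-1/119) = -191/119 ≈ -1.6050)
W(r) = 2*r**2
B(d) = 2*d**2
sqrt(-22538 + B(S)) = sqrt(-22538 + 2*(-191/119)**2) = sqrt(-22538 + 2*(36481/14161)) = sqrt(-22538 + 72962/14161) = sqrt(-319087656/14161) = 6*I*sqrt(8863546)/119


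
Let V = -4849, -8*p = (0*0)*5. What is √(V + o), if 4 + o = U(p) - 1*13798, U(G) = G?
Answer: I*√18651 ≈ 136.57*I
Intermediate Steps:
p = 0 (p = -0*0*5/8 = -0*5 = -⅛*0 = 0)
o = -13802 (o = -4 + (0 - 1*13798) = -4 + (0 - 13798) = -4 - 13798 = -13802)
√(V + o) = √(-4849 - 13802) = √(-18651) = I*√18651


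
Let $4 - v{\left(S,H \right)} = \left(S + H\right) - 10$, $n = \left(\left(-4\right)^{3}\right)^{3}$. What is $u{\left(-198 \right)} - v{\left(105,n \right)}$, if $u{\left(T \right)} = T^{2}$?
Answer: $-222849$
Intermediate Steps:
$n = -262144$ ($n = \left(-64\right)^{3} = -262144$)
$v{\left(S,H \right)} = 14 - H - S$ ($v{\left(S,H \right)} = 4 - \left(\left(S + H\right) - 10\right) = 4 - \left(\left(H + S\right) - 10\right) = 4 - \left(-10 + H + S\right) = 14 - H - S$)
$u{\left(-198 \right)} - v{\left(105,n \right)} = \left(-198\right)^{2} - \left(14 - -262144 - 105\right) = 39204 - \left(14 + 262144 - 105\right) = 39204 - 262053 = -222849$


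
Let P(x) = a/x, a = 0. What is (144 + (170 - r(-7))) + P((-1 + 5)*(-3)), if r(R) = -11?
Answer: 325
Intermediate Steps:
P(x) = 0 (P(x) = 0/x = 0)
(144 + (170 - r(-7))) + P((-1 + 5)*(-3)) = (144 + (170 - 1*(-11))) + 0 = (144 + (170 + 11)) + 0 = (144 + 181) + 0 = 325 + 0 = 325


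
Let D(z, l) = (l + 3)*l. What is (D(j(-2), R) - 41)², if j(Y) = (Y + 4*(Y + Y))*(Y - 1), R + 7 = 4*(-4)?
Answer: 175561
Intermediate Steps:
R = -23 (R = -7 + 4*(-4) = -7 - 16 = -23)
j(Y) = 9*Y*(-1 + Y) (j(Y) = (Y + 4*(2*Y))*(-1 + Y) = (Y + 8*Y)*(-1 + Y) = (9*Y)*(-1 + Y) = 9*Y*(-1 + Y))
D(z, l) = l*(3 + l) (D(z, l) = (3 + l)*l = l*(3 + l))
(D(j(-2), R) - 41)² = (-23*(3 - 23) - 41)² = (-23*(-20) - 41)² = (460 - 41)² = 419² = 175561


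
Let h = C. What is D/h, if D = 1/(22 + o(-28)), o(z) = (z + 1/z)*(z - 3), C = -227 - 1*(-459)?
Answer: 7/1447158 ≈ 4.8371e-6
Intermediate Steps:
C = 232 (C = -227 + 459 = 232)
h = 232
o(z) = (-3 + z)*(z + 1/z) (o(z) = (z + 1/z)*(-3 + z) = (-3 + z)*(z + 1/z))
D = 28/24951 (D = 1/(22 + (1 + (-28)² - 3*(-28) - 3/(-28))) = 1/(22 + (1 + 784 + 84 - 3*(-1/28))) = 1/(22 + (1 + 784 + 84 + 3/28)) = 1/(22 + 24335/28) = 1/(24951/28) = 28/24951 ≈ 0.0011222)
D/h = (28/24951)/232 = (28/24951)*(1/232) = 7/1447158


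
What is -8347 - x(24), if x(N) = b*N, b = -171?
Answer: -4243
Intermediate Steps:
x(N) = -171*N
-8347 - x(24) = -8347 - (-171)*24 = -8347 - 1*(-4104) = -8347 + 4104 = -4243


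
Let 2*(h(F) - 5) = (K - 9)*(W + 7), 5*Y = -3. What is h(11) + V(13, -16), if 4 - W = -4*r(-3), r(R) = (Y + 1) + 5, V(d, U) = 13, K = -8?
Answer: -2591/10 ≈ -259.10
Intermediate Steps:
Y = -⅗ (Y = (⅕)*(-3) = -⅗ ≈ -0.60000)
r(R) = 27/5 (r(R) = (-⅗ + 1) + 5 = ⅖ + 5 = 27/5)
W = 128/5 (W = 4 - (-4)*27/5 = 4 - 1*(-108/5) = 4 + 108/5 = 128/5 ≈ 25.600)
h(F) = -2721/10 (h(F) = 5 + ((-8 - 9)*(128/5 + 7))/2 = 5 + (-17*163/5)/2 = 5 + (½)*(-2771/5) = 5 - 2771/10 = -2721/10)
h(11) + V(13, -16) = -2721/10 + 13 = -2591/10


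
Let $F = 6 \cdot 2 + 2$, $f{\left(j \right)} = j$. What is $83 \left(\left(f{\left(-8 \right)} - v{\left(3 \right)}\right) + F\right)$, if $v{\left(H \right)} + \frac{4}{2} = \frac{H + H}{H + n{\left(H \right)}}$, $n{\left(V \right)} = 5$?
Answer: $\frac{2407}{4} \approx 601.75$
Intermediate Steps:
$F = 14$ ($F = 12 + 2 = 14$)
$v{\left(H \right)} = -2 + \frac{2 H}{5 + H}$ ($v{\left(H \right)} = -2 + \frac{H + H}{H + 5} = -2 + \frac{2 H}{5 + H}$)
$83 \left(\left(f{\left(-8 \right)} - v{\left(3 \right)}\right) + F\right) = 83 \left(\left(-8 - - \frac{10}{5 + 3}\right) + 14\right) = 83 \left(\left(-8 - - \frac{10}{8}\right) + 14\right) = 83 \left(\left(-8 - \left(-10\right) \frac{1}{8}\right) + 14\right) = 83 \left(\left(-8 - - \frac{5}{4}\right) + 14\right) = 83 \left(\left(-8 + \frac{5}{4}\right) + 14\right) = 83 \left(- \frac{27}{4} + 14\right) = 83 \cdot \frac{29}{4} = \frac{2407}{4}$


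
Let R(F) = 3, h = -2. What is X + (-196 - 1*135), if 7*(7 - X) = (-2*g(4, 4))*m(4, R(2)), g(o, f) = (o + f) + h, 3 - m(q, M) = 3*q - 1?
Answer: -2364/7 ≈ -337.71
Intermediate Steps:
m(q, M) = 4 - 3*q (m(q, M) = 3 - (3*q - 1) = 3 - (-1 + 3*q) = 3 + (1 - 3*q) = 4 - 3*q)
g(o, f) = -2 + f + o (g(o, f) = (o + f) - 2 = (f + o) - 2 = -2 + f + o)
X = -47/7 (X = 7 - (-2*(-2 + 4 + 4))*(4 - 3*4)/7 = 7 - (-2*6)*(4 - 12)/7 = 7 - (-1*12)*(-8)/7 = 7 - (-12)*(-8)/7 = 7 - ⅐*96 = 7 - 96/7 = -47/7 ≈ -6.7143)
X + (-196 - 1*135) = -47/7 + (-196 - 1*135) = -47/7 + (-196 - 135) = -47/7 - 331 = -2364/7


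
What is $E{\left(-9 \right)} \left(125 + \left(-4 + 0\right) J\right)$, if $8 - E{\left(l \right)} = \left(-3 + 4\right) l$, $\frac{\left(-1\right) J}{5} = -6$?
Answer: $85$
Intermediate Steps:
$J = 30$ ($J = \left(-5\right) \left(-6\right) = 30$)
$E{\left(l \right)} = 8 - l$ ($E{\left(l \right)} = 8 - \left(-3 + 4\right) l = 8 - 1 l = 8 - l$)
$E{\left(-9 \right)} \left(125 + \left(-4 + 0\right) J\right) = \left(8 - -9\right) \left(125 + \left(-4 + 0\right) 30\right) = \left(8 + 9\right) \left(125 - 120\right) = 17 \left(125 - 120\right) = 17 \cdot 5 = 85$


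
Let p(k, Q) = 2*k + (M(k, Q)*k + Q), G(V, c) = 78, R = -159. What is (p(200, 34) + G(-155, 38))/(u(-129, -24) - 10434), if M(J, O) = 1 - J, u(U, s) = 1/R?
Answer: 6246792/1659007 ≈ 3.7654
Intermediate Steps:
u(U, s) = -1/159 (u(U, s) = 1/(-159) = -1/159)
p(k, Q) = Q + 2*k + k*(1 - k) (p(k, Q) = 2*k + ((1 - k)*k + Q) = 2*k + (k*(1 - k) + Q) = 2*k + (Q + k*(1 - k)) = Q + 2*k + k*(1 - k))
(p(200, 34) + G(-155, 38))/(u(-129, -24) - 10434) = ((34 - 1*200² + 3*200) + 78)/(-1/159 - 10434) = ((34 - 1*40000 + 600) + 78)/(-1659007/159) = ((34 - 40000 + 600) + 78)*(-159/1659007) = (-39366 + 78)*(-159/1659007) = -39288*(-159/1659007) = 6246792/1659007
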